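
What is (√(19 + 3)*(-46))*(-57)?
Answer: 2622*√22 ≈ 12298.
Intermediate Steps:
(√(19 + 3)*(-46))*(-57) = (√22*(-46))*(-57) = -46*√22*(-57) = 2622*√22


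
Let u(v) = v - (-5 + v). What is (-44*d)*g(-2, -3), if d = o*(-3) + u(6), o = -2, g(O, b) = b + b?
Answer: 2904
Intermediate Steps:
u(v) = 5 (u(v) = v + (5 - v) = 5)
g(O, b) = 2*b
d = 11 (d = -2*(-3) + 5 = 6 + 5 = 11)
(-44*d)*g(-2, -3) = (-44*11)*(2*(-3)) = -484*(-6) = 2904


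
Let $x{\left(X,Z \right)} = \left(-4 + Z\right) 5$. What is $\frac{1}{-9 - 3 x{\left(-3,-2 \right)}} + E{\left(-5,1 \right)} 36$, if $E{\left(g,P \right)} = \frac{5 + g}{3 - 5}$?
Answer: $\frac{1}{81} \approx 0.012346$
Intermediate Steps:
$x{\left(X,Z \right)} = -20 + 5 Z$
$E{\left(g,P \right)} = - \frac{5}{2} - \frac{g}{2}$ ($E{\left(g,P \right)} = \frac{5 + g}{-2} = \left(5 + g\right) \left(- \frac{1}{2}\right) = - \frac{5}{2} - \frac{g}{2}$)
$\frac{1}{-9 - 3 x{\left(-3,-2 \right)}} + E{\left(-5,1 \right)} 36 = \frac{1}{-9 - 3 \left(-20 + 5 \left(-2\right)\right)} + \left(- \frac{5}{2} - - \frac{5}{2}\right) 36 = \frac{1}{-9 - 3 \left(-20 - 10\right)} + \left(- \frac{5}{2} + \frac{5}{2}\right) 36 = \frac{1}{-9 - -90} + 0 \cdot 36 = \frac{1}{-9 + 90} + 0 = \frac{1}{81} + 0 = \frac{1}{81}$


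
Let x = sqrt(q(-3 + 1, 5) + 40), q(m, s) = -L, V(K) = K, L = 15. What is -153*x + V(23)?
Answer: -742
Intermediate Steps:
q(m, s) = -15 (q(m, s) = -1*15 = -15)
x = 5 (x = sqrt(-15 + 40) = sqrt(25) = 5)
-153*x + V(23) = -153*5 + 23 = -765 + 23 = -742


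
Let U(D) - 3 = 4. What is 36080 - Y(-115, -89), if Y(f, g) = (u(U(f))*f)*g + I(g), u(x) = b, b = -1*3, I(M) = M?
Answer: 66874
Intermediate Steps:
U(D) = 7 (U(D) = 3 + 4 = 7)
b = -3
u(x) = -3
Y(f, g) = g - 3*f*g (Y(f, g) = (-3*f)*g + g = -3*f*g + g = g - 3*f*g)
36080 - Y(-115, -89) = 36080 - (-89)*(1 - 3*(-115)) = 36080 - (-89)*(1 + 345) = 36080 - (-89)*346 = 36080 - 1*(-30794) = 36080 + 30794 = 66874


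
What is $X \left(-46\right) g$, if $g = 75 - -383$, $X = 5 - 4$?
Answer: $-21068$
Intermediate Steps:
$X = 1$ ($X = 5 - 4 = 1$)
$g = 458$ ($g = 75 + 383 = 458$)
$X \left(-46\right) g = 1 \left(-46\right) 458 = \left(-46\right) 458 = -21068$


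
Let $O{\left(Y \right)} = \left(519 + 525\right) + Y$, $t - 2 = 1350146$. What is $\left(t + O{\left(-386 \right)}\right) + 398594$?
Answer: $1749400$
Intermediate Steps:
$t = 1350148$ ($t = 2 + 1350146 = 1350148$)
$O{\left(Y \right)} = 1044 + Y$
$\left(t + O{\left(-386 \right)}\right) + 398594 = \left(1350148 + \left(1044 - 386\right)\right) + 398594 = \left(1350148 + 658\right) + 398594 = 1350806 + 398594 = 1749400$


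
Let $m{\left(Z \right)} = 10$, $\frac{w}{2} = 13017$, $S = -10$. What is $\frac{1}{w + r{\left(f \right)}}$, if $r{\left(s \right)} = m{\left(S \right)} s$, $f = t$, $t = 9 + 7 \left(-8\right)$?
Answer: $\frac{1}{25564} \approx 3.9118 \cdot 10^{-5}$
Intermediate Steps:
$w = 26034$ ($w = 2 \cdot 13017 = 26034$)
$t = -47$ ($t = 9 - 56 = -47$)
$f = -47$
$r{\left(s \right)} = 10 s$
$\frac{1}{w + r{\left(f \right)}} = \frac{1}{26034 + 10 \left(-47\right)} = \frac{1}{26034 - 470} = \frac{1}{25564}$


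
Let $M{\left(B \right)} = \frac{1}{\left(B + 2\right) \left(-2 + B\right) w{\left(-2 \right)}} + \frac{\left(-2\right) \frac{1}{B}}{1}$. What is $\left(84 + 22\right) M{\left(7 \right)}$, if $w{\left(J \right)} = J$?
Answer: $- \frac{9911}{315} \approx -31.464$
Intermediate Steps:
$M{\left(B \right)} = - \frac{2}{B} + \frac{1}{\left(2 + B\right) \left(4 - 2 B\right)}$ ($M{\left(B \right)} = \frac{1}{\left(B + 2\right) \left(-2 + B\right) \left(-2\right)} + \frac{\left(-2\right) \frac{1}{B}}{1} = \frac{1}{\left(2 + B\right) \left(4 - 2 B\right)} + - \frac{2}{B} 1 = \frac{1}{\left(2 + B\right) \left(4 - 2 B\right)} - \frac{2}{B} = - \frac{2}{B} + \frac{1}{\left(2 + B\right) \left(4 - 2 B\right)}$)
$\left(84 + 22\right) M{\left(7 \right)} = \left(84 + 22\right) \frac{16 - 7 - 4 \cdot 7^{2}}{2 \cdot 7 \left(-4 + 7^{2}\right)} = 106 \cdot \frac{1}{2} \cdot \frac{1}{7} \frac{1}{-4 + 49} \left(16 - 7 - 196\right) = 106 \cdot \frac{1}{2} \cdot \frac{1}{7} \cdot \frac{1}{45} \left(16 - 7 - 196\right) = 106 \cdot \frac{1}{2} \cdot \frac{1}{7} \cdot \frac{1}{45} \left(-187\right) = 106 \left(- \frac{187}{630}\right) = - \frac{9911}{315}$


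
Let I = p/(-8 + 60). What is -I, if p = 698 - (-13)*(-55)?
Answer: 17/52 ≈ 0.32692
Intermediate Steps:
p = -17 (p = 698 - 1*715 = 698 - 715 = -17)
I = -17/52 (I = -17/(-8 + 60) = -17/52 ≈ -0.32692)
-I = -1*(-17/52) = 17/52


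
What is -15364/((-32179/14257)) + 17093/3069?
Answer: 672797753459/98757351 ≈ 6812.6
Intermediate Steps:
-15364/((-32179/14257)) + 17093/3069 = -15364/((-32179*1/14257)) + 17093*(1/3069) = -15364/(-32179/14257) + 17093/3069 = -15364*(-14257/32179) + 17093/3069 = 219044548/32179 + 17093/3069 = 672797753459/98757351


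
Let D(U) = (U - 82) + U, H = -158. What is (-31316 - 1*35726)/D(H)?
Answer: 33521/199 ≈ 168.45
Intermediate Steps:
D(U) = -82 + 2*U (D(U) = (-82 + U) + U = -82 + 2*U)
(-31316 - 1*35726)/D(H) = (-31316 - 1*35726)/(-82 + 2*(-158)) = (-31316 - 35726)/(-82 - 316) = -67042/(-398) = -67042*(-1/398) = 33521/199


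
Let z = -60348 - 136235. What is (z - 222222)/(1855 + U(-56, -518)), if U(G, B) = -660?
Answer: -83761/239 ≈ -350.46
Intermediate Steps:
z = -196583
(z - 222222)/(1855 + U(-56, -518)) = (-196583 - 222222)/(1855 - 660) = -418805/1195 = -418805*1/1195 = -83761/239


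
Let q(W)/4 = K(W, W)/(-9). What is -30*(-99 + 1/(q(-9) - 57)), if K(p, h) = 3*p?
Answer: 8912/3 ≈ 2970.7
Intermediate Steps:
q(W) = -4*W/3 (q(W) = 4*((3*W)/(-9)) = 4*((3*W)*(-1/9)) = 4*(-W/3) = -4*W/3)
-30*(-99 + 1/(q(-9) - 57)) = -30*(-99 + 1/(-4/3*(-9) - 57)) = -30*(-99 + 1/(12 - 57)) = -30*(-99 + 1/(-45)) = -30*(-99 - 1/45) = -30*(-4456/45) = 8912/3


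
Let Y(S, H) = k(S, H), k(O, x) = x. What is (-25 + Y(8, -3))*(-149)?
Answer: 4172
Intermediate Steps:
Y(S, H) = H
(-25 + Y(8, -3))*(-149) = (-25 - 3)*(-149) = -28*(-149) = 4172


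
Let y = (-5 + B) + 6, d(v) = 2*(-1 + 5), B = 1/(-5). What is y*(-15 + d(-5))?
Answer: -28/5 ≈ -5.6000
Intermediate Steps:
B = -1/5 (B = 1*(-1/5) = -1/5 ≈ -0.20000)
d(v) = 8 (d(v) = 2*4 = 8)
y = 4/5 (y = (-5 - 1/5) + 6 = -26/5 + 6 = 4/5 ≈ 0.80000)
y*(-15 + d(-5)) = 4*(-15 + 8)/5 = (4/5)*(-7) = -28/5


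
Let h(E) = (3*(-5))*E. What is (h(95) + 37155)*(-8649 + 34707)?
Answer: 931052340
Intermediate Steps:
h(E) = -15*E
(h(95) + 37155)*(-8649 + 34707) = (-15*95 + 37155)*(-8649 + 34707) = (-1425 + 37155)*26058 = 35730*26058 = 931052340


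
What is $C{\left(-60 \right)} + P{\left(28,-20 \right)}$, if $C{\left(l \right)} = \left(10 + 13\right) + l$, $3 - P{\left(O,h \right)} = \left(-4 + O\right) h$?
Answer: $446$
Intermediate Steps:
$P{\left(O,h \right)} = 3 - h \left(-4 + O\right)$ ($P{\left(O,h \right)} = 3 - \left(-4 + O\right) h = 3 - h \left(-4 + O\right)$)
$C{\left(l \right)} = 23 + l$
$C{\left(-60 \right)} + P{\left(28,-20 \right)} = \left(23 - 60\right) + \left(3 + 4 \left(-20\right) - 28 \left(-20\right)\right) = -37 + \left(3 - 80 + 560\right) = -37 + 483 = 446$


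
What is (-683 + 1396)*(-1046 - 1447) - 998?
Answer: -1778507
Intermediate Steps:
(-683 + 1396)*(-1046 - 1447) - 998 = 713*(-2493) - 998 = -1777509 - 998 = -1778507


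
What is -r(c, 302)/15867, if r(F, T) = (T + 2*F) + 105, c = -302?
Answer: 197/15867 ≈ 0.012416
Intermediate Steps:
r(F, T) = 105 + T + 2*F
-r(c, 302)/15867 = -(105 + 302 + 2*(-302))/15867 = -(105 + 302 - 604)*(1/15867) = -1*(-197)*(1/15867) = 197*(1/15867) = 197/15867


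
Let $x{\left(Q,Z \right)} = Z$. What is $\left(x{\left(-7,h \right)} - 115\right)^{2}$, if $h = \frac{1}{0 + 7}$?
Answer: $\frac{646416}{49} \approx 13192.0$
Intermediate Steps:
$h = \frac{1}{7} \approx 0.14286$
$\left(x{\left(-7,h \right)} - 115\right)^{2} = \left(\frac{1}{7} - 115\right)^{2} = \left(- \frac{804}{7}\right)^{2} = \frac{646416}{49}$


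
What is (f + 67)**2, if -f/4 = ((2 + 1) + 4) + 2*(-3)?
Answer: 3969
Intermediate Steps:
f = -4 (f = -4*(((2 + 1) + 4) + 2*(-3)) = -4*((3 + 4) - 6) = -4*(7 - 6) = -4*1 = -4)
(f + 67)**2 = (-4 + 67)**2 = 63**2 = 3969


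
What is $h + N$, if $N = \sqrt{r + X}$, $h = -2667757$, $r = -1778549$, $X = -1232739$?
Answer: $-2667757 + 2 i \sqrt{752822} \approx -2.6678 \cdot 10^{6} + 1735.3 i$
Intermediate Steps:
$N = 2 i \sqrt{752822}$ ($N = \sqrt{-1778549 - 1232739} = \sqrt{-3011288} = 2 i \sqrt{752822} \approx 1735.3 i$)
$h + N = -2667757 + 2 i \sqrt{752822}$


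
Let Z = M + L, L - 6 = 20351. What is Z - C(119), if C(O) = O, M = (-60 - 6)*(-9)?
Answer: 20832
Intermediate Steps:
L = 20357 (L = 6 + 20351 = 20357)
M = 594 (M = -66*(-9) = 594)
Z = 20951 (Z = 594 + 20357 = 20951)
Z - C(119) = 20951 - 1*119 = 20951 - 119 = 20832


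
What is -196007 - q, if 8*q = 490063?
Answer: -2058119/8 ≈ -2.5727e+5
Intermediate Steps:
q = 490063/8 (q = (⅛)*490063 = 490063/8 ≈ 61258.)
-196007 - q = -196007 - 1*490063/8 = -196007 - 490063/8 = -2058119/8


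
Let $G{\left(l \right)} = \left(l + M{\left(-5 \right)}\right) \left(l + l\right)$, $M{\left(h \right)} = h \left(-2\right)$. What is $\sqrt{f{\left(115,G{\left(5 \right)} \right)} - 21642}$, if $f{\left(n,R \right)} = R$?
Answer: $6 i \sqrt{597} \approx 146.6 i$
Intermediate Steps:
$M{\left(h \right)} = - 2 h$
$G{\left(l \right)} = 2 l \left(10 + l\right)$ ($G{\left(l \right)} = \left(l - -10\right) \left(l + l\right) = \left(l + 10\right) 2 l = \left(10 + l\right) 2 l = 2 l \left(10 + l\right)$)
$\sqrt{f{\left(115,G{\left(5 \right)} \right)} - 21642} = \sqrt{2 \cdot 5 \left(10 + 5\right) - 21642} = \sqrt{2 \cdot 5 \cdot 15 - 21642} = \sqrt{150 - 21642} = \sqrt{-21492} = 6 i \sqrt{597}$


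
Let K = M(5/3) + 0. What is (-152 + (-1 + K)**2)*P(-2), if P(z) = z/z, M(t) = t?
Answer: -1364/9 ≈ -151.56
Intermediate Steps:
P(z) = 1
K = 5/3 (K = 5/3 + 0 = 5/3 ≈ 1.6667)
(-152 + (-1 + K)**2)*P(-2) = (-152 + (-1 + 5/3)**2)*1 = (-152 + (2/3)**2)*1 = (-152 + 4/9)*1 = -1364/9*1 = -1364/9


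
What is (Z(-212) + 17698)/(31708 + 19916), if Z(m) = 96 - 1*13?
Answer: 5927/17208 ≈ 0.34443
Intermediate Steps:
Z(m) = 83 (Z(m) = 96 - 13 = 83)
(Z(-212) + 17698)/(31708 + 19916) = (83 + 17698)/(31708 + 19916) = 17781/51624 = 17781*(1/51624) = 5927/17208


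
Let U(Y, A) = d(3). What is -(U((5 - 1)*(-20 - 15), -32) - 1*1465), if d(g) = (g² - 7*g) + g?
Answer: 1474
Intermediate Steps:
d(g) = g² - 6*g
U(Y, A) = -9 (U(Y, A) = 3*(-6 + 3) = 3*(-3) = -9)
-(U((5 - 1)*(-20 - 15), -32) - 1*1465) = -(-9 - 1*1465) = -(-9 - 1465) = -1*(-1474) = 1474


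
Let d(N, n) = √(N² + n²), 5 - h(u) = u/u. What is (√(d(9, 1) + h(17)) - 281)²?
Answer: (281 - √(4 + √82))² ≈ 76943.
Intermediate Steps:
h(u) = 4 (h(u) = 5 - u/u = 5 - 1*1 = 5 - 1 = 4)
(√(d(9, 1) + h(17)) - 281)² = (√(√(9² + 1²) + 4) - 281)² = (√(√(81 + 1) + 4) - 281)² = (√(√82 + 4) - 281)² = (√(4 + √82) - 281)² = (-281 + √(4 + √82))²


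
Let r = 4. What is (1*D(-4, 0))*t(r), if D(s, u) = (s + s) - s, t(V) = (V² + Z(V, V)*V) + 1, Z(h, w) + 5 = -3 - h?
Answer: 124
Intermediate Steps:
Z(h, w) = -8 - h (Z(h, w) = -5 + (-3 - h) = -8 - h)
t(V) = 1 + V² + V*(-8 - V) (t(V) = (V² + (-8 - V)*V) + 1 = (V² + V*(-8 - V)) + 1 = 1 + V² + V*(-8 - V))
D(s, u) = s (D(s, u) = 2*s - s = s)
(1*D(-4, 0))*t(r) = (1*(-4))*(1 - 8*4) = -4*(1 - 32) = -4*(-31) = 124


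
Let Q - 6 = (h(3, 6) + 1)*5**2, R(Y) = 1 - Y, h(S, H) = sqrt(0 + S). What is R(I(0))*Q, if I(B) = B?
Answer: 31 + 25*sqrt(3) ≈ 74.301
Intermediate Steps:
h(S, H) = sqrt(S)
Q = 31 + 25*sqrt(3) (Q = 6 + (sqrt(3) + 1)*5**2 = 6 + (1 + sqrt(3))*25 = 6 + (25 + 25*sqrt(3)) = 31 + 25*sqrt(3) ≈ 74.301)
R(I(0))*Q = (1 - 1*0)*(31 + 25*sqrt(3)) = (1 + 0)*(31 + 25*sqrt(3)) = 1*(31 + 25*sqrt(3)) = 31 + 25*sqrt(3)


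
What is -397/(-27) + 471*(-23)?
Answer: -292094/27 ≈ -10818.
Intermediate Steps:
-397/(-27) + 471*(-23) = -397*(-1/27) - 10833 = 397/27 - 10833 = -292094/27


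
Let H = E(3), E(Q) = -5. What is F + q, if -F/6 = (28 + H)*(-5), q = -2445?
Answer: -1755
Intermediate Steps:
H = -5
F = 690 (F = -6*(28 - 5)*(-5) = -138*(-5) = -6*(-115) = 690)
F + q = 690 - 2445 = -1755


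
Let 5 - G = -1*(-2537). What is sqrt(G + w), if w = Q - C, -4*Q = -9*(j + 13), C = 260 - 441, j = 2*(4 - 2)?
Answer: 29*I*sqrt(11)/2 ≈ 48.091*I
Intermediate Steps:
j = 4 (j = 2*2 = 4)
G = -2532 (G = 5 - (-1)*(-2537) = 5 - 1*2537 = 5 - 2537 = -2532)
C = -181
Q = 153/4 (Q = -(-9)*(4 + 13)/4 = -(-9)*17/4 = -1/4*(-153) = 153/4 ≈ 38.250)
w = 877/4 (w = 153/4 - 1*(-181) = 153/4 + 181 = 877/4 ≈ 219.25)
sqrt(G + w) = sqrt(-2532 + 877/4) = sqrt(-9251/4) = 29*I*sqrt(11)/2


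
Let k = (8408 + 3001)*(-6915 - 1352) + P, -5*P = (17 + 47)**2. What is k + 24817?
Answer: -471471026/5 ≈ -9.4294e+7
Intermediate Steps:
P = -4096/5 (P = -(17 + 47)**2/5 = -1/5*64**2 = -1/5*4096 = -4096/5 ≈ -819.20)
k = -471595111/5 (k = (8408 + 3001)*(-6915 - 1352) - 4096/5 = 11409*(-8267) - 4096/5 = -94318203 - 4096/5 = -471595111/5 ≈ -9.4319e+7)
k + 24817 = -471595111/5 + 24817 = -471471026/5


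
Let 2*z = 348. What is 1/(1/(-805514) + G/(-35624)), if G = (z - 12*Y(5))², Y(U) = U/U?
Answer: -1793476921/1321246565 ≈ -1.3574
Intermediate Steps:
Y(U) = 1
z = 174 (z = (½)*348 = 174)
G = 26244 (G = (174 - 12*1)² = (174 - 12)² = 162² = 26244)
1/(1/(-805514) + G/(-35624)) = 1/(1/(-805514) + 26244/(-35624)) = 1/(-1/805514 + 26244*(-1/35624)) = 1/(-1/805514 - 6561/8906) = 1/(-1321246565/1793476921) = -1793476921/1321246565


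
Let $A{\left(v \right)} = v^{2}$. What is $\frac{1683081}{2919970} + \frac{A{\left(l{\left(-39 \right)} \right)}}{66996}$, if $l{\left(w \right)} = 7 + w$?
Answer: $\frac{28937435989}{48906577530} \approx 0.59169$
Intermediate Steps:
$\frac{1683081}{2919970} + \frac{A{\left(l{\left(-39 \right)} \right)}}{66996} = \frac{1683081}{2919970} + \frac{\left(7 - 39\right)^{2}}{66996} = 1683081 \cdot \frac{1}{2919970} + \left(-32\right)^{2} \cdot \frac{1}{66996} = \frac{1683081}{2919970} + 1024 \cdot \frac{1}{66996} = \frac{1683081}{2919970} + \frac{256}{16749} = \frac{28937435989}{48906577530}$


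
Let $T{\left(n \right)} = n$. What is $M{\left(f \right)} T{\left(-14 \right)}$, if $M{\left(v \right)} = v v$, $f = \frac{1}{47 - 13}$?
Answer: $- \frac{7}{578} \approx -0.012111$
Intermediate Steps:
$f = \frac{1}{34} \approx 0.029412$
$M{\left(v \right)} = v^{2}$
$M{\left(f \right)} T{\left(-14 \right)} = \left(\frac{1}{34}\right)^{2} \left(-14\right) = \frac{1}{1156} \left(-14\right) = - \frac{7}{578}$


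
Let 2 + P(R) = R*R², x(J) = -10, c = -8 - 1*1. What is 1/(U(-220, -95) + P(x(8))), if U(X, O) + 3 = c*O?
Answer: -1/150 ≈ -0.0066667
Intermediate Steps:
c = -9 (c = -8 - 1 = -9)
P(R) = -2 + R³ (P(R) = -2 + R*R² = -2 + R³)
U(X, O) = -3 - 9*O
1/(U(-220, -95) + P(x(8))) = 1/((-3 - 9*(-95)) + (-2 + (-10)³)) = 1/((-3 + 855) + (-2 - 1000)) = 1/(852 - 1002) = 1/(-150) = -1/150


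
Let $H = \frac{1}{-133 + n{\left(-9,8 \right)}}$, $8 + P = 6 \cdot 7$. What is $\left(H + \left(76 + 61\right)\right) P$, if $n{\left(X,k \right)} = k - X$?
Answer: $\frac{270147}{58} \approx 4657.7$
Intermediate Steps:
$P = 34$ ($P = -8 + 6 \cdot 7 = -8 + 42 = 34$)
$H = - \frac{1}{116}$ ($H = \frac{1}{-133 + \left(8 - -9\right)} = \frac{1}{-133 + \left(8 + 9\right)} = \frac{1}{-133 + 17} = \frac{1}{-116} = - \frac{1}{116} \approx -0.0086207$)
$\left(H + \left(76 + 61\right)\right) P = \left(- \frac{1}{116} + \left(76 + 61\right)\right) 34 = \left(- \frac{1}{116} + 137\right) 34 = \frac{15891}{116} \cdot 34 = \frac{270147}{58}$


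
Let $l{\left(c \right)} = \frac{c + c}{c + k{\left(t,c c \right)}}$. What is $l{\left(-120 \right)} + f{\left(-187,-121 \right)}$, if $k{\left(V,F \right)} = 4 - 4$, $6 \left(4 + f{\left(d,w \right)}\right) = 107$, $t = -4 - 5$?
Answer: $\frac{95}{6} \approx 15.833$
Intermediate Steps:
$t = -9$
$f{\left(d,w \right)} = \frac{83}{6}$ ($f{\left(d,w \right)} = -4 + \frac{1}{6} \cdot 107 = -4 + \frac{107}{6} = \frac{83}{6}$)
$k{\left(V,F \right)} = 0$
$l{\left(c \right)} = 2$ ($l{\left(c \right)} = \frac{c + c}{c + 0} = \frac{2 c}{c} = 2$)
$l{\left(-120 \right)} + f{\left(-187,-121 \right)} = 2 + \frac{83}{6} = \frac{95}{6}$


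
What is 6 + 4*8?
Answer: 38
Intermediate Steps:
6 + 4*8 = 6 + 32 = 38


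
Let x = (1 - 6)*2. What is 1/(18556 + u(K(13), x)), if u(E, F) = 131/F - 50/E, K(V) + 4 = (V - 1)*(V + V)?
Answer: 385/7138954 ≈ 5.3929e-5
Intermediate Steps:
x = -10 (x = -5*2 = -10)
K(V) = -4 + 2*V*(-1 + V) (K(V) = -4 + (V - 1)*(V + V) = -4 + (-1 + V)*(2*V) = -4 + 2*V*(-1 + V))
u(E, F) = -50/E + 131/F
1/(18556 + u(K(13), x)) = 1/(18556 + (-50/(-4 - 2*13 + 2*13**2) + 131/(-10))) = 1/(18556 + (-50/(-4 - 26 + 2*169) + 131*(-1/10))) = 1/(18556 + (-50/(-4 - 26 + 338) - 131/10)) = 1/(18556 + (-50/308 - 131/10)) = 1/(18556 + (-50*1/308 - 131/10)) = 1/(18556 + (-25/154 - 131/10)) = 1/(18556 - 5106/385) = 1/(7138954/385) = 385/7138954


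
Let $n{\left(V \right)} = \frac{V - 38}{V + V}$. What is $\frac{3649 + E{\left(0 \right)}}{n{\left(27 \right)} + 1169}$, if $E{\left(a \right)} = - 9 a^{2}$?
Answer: $\frac{197046}{63115} \approx 3.122$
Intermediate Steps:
$n{\left(V \right)} = \frac{-38 + V}{2 V}$
$\frac{3649 + E{\left(0 \right)}}{n{\left(27 \right)} + 1169} = \frac{3649 - 9 \cdot 0^{2}}{\frac{-38 + 27}{2 \cdot 27} + 1169} = \frac{3649 - 0}{\frac{1}{2} \cdot \frac{1}{27} \left(-11\right) + 1169} = \frac{3649 + 0}{- \frac{11}{54} + 1169} = \frac{3649}{\frac{63115}{54}} = 3649 \cdot \frac{54}{63115} = \frac{197046}{63115}$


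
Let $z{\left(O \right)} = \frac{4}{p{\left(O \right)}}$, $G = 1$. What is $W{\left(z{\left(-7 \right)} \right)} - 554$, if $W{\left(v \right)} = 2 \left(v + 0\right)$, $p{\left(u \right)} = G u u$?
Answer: $- \frac{27138}{49} \approx -553.84$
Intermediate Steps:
$p{\left(u \right)} = u^{2}$ ($p{\left(u \right)} = 1 u u = u u = u^{2}$)
$z{\left(O \right)} = \frac{4}{O^{2}}$
$W{\left(v \right)} = 2 v$
$W{\left(z{\left(-7 \right)} \right)} - 554 = 2 \cdot \frac{4}{49} - 554 = \frac{8}{49} - 554 = - \frac{27138}{49}$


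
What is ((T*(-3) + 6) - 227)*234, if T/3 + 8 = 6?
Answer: -47502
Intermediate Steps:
T = -6 (T = -24 + 3*6 = -24 + 18 = -6)
((T*(-3) + 6) - 227)*234 = ((-6*(-3) + 6) - 227)*234 = ((18 + 6) - 227)*234 = (24 - 227)*234 = -203*234 = -47502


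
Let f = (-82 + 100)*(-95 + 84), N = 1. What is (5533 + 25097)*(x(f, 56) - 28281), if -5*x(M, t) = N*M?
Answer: -865034082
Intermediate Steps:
f = -198 (f = 18*(-11) = -198)
x(M, t) = -M/5
(5533 + 25097)*(x(f, 56) - 28281) = (5533 + 25097)*(-⅕*(-198) - 28281) = 30630*(198/5 - 28281) = 30630*(-141207/5) = -865034082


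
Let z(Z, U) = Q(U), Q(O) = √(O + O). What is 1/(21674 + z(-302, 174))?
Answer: 10837/234880964 - √87/234880964 ≈ 4.6099e-5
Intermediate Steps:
Q(O) = √2*√O (Q(O) = √(2*O) = √2*√O)
z(Z, U) = √2*√U
1/(21674 + z(-302, 174)) = 1/(21674 + √2*√174) = 1/(21674 + 2*√87)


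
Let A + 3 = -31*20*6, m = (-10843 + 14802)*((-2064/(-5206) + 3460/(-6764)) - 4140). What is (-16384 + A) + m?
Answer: -200097159308/12193 ≈ -1.6411e+7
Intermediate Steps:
m = -199851994657/12193 (m = 3959*((-2064*(-1/5206) + 3460*(-1/6764)) - 4140) = 3959*((1032/2603 - 865/1691) - 4140) = 3959*(-1403/12193 - 4140) = 3959*(-50480423/12193) = -199851994657/12193 ≈ -1.6391e+7)
A = -3723 (A = -3 - 31*20*6 = -3 - 620*6 = -3 - 3720 = -3723)
(-16384 + A) + m = (-16384 - 3723) - 199851994657/12193 = -20107 - 199851994657/12193 = -200097159308/12193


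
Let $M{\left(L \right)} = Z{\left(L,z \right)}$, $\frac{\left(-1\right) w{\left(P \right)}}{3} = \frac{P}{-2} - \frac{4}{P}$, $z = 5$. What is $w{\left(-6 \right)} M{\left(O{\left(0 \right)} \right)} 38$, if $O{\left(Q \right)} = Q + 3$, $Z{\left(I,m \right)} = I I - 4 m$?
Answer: $4598$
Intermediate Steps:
$Z{\left(I,m \right)} = I^{2} - 4 m$
$O{\left(Q \right)} = 3 + Q$
$w{\left(P \right)} = \frac{12}{P} + \frac{3 P}{2}$ ($w{\left(P \right)} = - 3 \left(\frac{P}{-2} - \frac{4}{P}\right) = - 3 \left(P \left(- \frac{1}{2}\right) - \frac{4}{P}\right) = - 3 \left(- \frac{P}{2} - \frac{4}{P}\right) = - 3 \left(- \frac{4}{P} - \frac{P}{2}\right) = \frac{12}{P} + \frac{3 P}{2}$)
$M{\left(L \right)} = -20 + L^{2}$ ($M{\left(L \right)} = L^{2} - 20 = -20 + L^{2}$)
$w{\left(-6 \right)} M{\left(O{\left(0 \right)} \right)} 38 = \left(\frac{12}{-6} + \frac{3}{2} \left(-6\right)\right) \left(-20 + \left(3 + 0\right)^{2}\right) 38 = \left(12 \left(- \frac{1}{6}\right) - 9\right) \left(-20 + 3^{2}\right) 38 = \left(-2 - 9\right) \left(-20 + 9\right) 38 = \left(-11\right) \left(-11\right) 38 = 121 \cdot 38 = 4598$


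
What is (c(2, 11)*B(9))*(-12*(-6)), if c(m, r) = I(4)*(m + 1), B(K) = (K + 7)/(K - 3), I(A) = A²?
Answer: 9216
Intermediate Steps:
B(K) = (7 + K)/(-3 + K)
c(m, r) = 16 + 16*m (c(m, r) = 4²*(m + 1) = 16*(1 + m) = 16 + 16*m)
(c(2, 11)*B(9))*(-12*(-6)) = ((16 + 16*2)*((7 + 9)/(-3 + 9)))*(-12*(-6)) = ((16 + 32)*(16/6))*72 = (48*((⅙)*16))*72 = (48*(8/3))*72 = 128*72 = 9216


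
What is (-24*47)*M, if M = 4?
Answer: -4512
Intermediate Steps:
(-24*47)*M = -24*47*4 = -1128*4 = -4512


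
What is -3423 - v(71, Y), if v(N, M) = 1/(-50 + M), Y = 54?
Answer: -13693/4 ≈ -3423.3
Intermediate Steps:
-3423 - v(71, Y) = -3423 - 1/(-50 + 54) = -3423 - 1/4 = -3423 - 1*¼ = -3423 - ¼ = -13693/4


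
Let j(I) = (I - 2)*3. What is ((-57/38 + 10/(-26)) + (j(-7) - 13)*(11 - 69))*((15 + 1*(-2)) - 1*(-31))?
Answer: 1325962/13 ≈ 1.0200e+5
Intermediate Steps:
j(I) = -6 + 3*I (j(I) = (-2 + I)*3 = -6 + 3*I)
((-57/38 + 10/(-26)) + (j(-7) - 13)*(11 - 69))*((15 + 1*(-2)) - 1*(-31)) = ((-57/38 + 10/(-26)) + ((-6 + 3*(-7)) - 13)*(11 - 69))*((15 + 1*(-2)) - 1*(-31)) = ((-57*1/38 + 10*(-1/26)) + ((-6 - 21) - 13)*(-58))*((15 - 2) + 31) = ((-3/2 - 5/13) + (-27 - 13)*(-58))*(13 + 31) = (-49/26 - 40*(-58))*44 = (-49/26 + 2320)*44 = (60271/26)*44 = 1325962/13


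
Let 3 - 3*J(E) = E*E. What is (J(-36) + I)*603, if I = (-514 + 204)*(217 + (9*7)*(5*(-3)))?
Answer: 135825147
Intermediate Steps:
J(E) = 1 - E**2/3 (J(E) = 1 - E*E/3 = 1 - E**2/3)
I = 225680 (I = -310*(217 + 63*(-15)) = -310*(217 - 945) = -310*(-728) = 225680)
(J(-36) + I)*603 = ((1 - 1/3*(-36)**2) + 225680)*603 = ((1 - 1/3*1296) + 225680)*603 = ((1 - 432) + 225680)*603 = (-431 + 225680)*603 = 225249*603 = 135825147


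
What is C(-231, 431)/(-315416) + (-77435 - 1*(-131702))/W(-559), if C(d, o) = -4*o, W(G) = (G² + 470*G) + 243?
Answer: 1075179358/985556719 ≈ 1.0909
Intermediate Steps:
W(G) = 243 + G² + 470*G
C(-231, 431)/(-315416) + (-77435 - 1*(-131702))/W(-559) = -4*431/(-315416) + (-77435 - 1*(-131702))/(243 + (-559)² + 470*(-559)) = -1724*(-1/315416) + (-77435 + 131702)/(243 + 312481 - 262730) = 431/78854 + 54267/49994 = 1075179358/985556719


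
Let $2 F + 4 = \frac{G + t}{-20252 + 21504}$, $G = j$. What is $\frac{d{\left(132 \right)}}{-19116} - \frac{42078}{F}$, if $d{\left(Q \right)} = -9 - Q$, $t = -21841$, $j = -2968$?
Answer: $\frac{74597380607}{21110436} \approx 3533.7$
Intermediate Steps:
$G = -2968$
$F = - \frac{29817}{2504}$ ($F = -2 + \frac{\left(-2968 - 21841\right) \frac{1}{-20252 + 21504}}{2} = -2 + \frac{\left(-24809\right) \frac{1}{1252}}{2} = -2 + \frac{1}{2} \left(- \frac{24809}{1252}\right) = -2 - \frac{24809}{2504} = - \frac{29817}{2504} \approx -11.908$)
$\frac{d{\left(132 \right)}}{-19116} - \frac{42078}{F} = \frac{-9 - 132}{-19116} - \frac{42078}{- \frac{29817}{2504}} = \left(-9 - 132\right) \left(- \frac{1}{19116}\right) - - \frac{35121104}{9939} = \left(-141\right) \left(- \frac{1}{19116}\right) + \frac{35121104}{9939} = \frac{47}{6372} + \frac{35121104}{9939} = \frac{74597380607}{21110436}$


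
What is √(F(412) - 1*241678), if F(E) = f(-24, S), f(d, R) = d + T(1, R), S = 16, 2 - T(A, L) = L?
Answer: 2*I*√60429 ≈ 491.65*I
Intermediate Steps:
T(A, L) = 2 - L
f(d, R) = 2 + d - R (f(d, R) = d + (2 - R) = 2 + d - R)
F(E) = -38 (F(E) = 2 - 24 - 1*16 = 2 - 24 - 16 = -38)
√(F(412) - 1*241678) = √(-38 - 1*241678) = √(-38 - 241678) = √(-241716) = 2*I*√60429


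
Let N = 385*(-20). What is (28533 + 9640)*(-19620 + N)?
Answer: -1042886360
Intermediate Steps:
N = -7700
(28533 + 9640)*(-19620 + N) = (28533 + 9640)*(-19620 - 7700) = 38173*(-27320) = -1042886360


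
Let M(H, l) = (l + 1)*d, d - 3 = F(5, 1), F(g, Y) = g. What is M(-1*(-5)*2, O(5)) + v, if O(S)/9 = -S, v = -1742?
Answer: -2094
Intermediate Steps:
d = 8 (d = 3 + 5 = 8)
O(S) = -9*S (O(S) = 9*(-S) = -9*S)
M(H, l) = 8 + 8*l (M(H, l) = (l + 1)*8 = (1 + l)*8 = 8 + 8*l)
M(-1*(-5)*2, O(5)) + v = (8 + 8*(-9*5)) - 1742 = (8 + 8*(-45)) - 1742 = (8 - 360) - 1742 = -352 - 1742 = -2094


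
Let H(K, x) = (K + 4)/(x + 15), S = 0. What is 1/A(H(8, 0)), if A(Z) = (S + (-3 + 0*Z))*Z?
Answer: -5/12 ≈ -0.41667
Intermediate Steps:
H(K, x) = (4 + K)/(15 + x)
A(Z) = -3*Z (A(Z) = (0 + (-3 + 0*Z))*Z = (0 + (-3 + 0))*Z = (0 - 3)*Z = -3*Z)
1/A(H(8, 0)) = 1/(-3*(4 + 8)/(15 + 0)) = 1/(-3*12/15) = 1/(-12/5) = -5/12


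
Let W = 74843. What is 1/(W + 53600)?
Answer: 1/128443 ≈ 7.7856e-6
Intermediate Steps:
1/(W + 53600) = 1/(74843 + 53600) = 1/128443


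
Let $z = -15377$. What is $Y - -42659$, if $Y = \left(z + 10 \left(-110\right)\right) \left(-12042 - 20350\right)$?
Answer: $533765643$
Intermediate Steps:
$Y = 533722984$ ($Y = \left(-15377 + 10 \left(-110\right)\right) \left(-12042 - 20350\right) = \left(-15377 - 1100\right) \left(-32392\right) = \left(-16477\right) \left(-32392\right) = 533722984$)
$Y - -42659 = 533722984 - -42659 = 533722984 + 42659 = 533765643$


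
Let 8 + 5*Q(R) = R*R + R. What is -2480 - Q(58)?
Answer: -15814/5 ≈ -3162.8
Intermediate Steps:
Q(R) = -8/5 + R/5 + R²/5 (Q(R) = -8/5 + (R*R + R)/5 = -8/5 + (R² + R)/5 = -8/5 + (R + R²)/5 = -8/5 + (R/5 + R²/5) = -8/5 + R/5 + R²/5)
-2480 - Q(58) = -2480 - (-8/5 + (⅕)*58 + (⅕)*58²) = -2480 - (-8/5 + 58/5 + (⅕)*3364) = -2480 - (-8/5 + 58/5 + 3364/5) = -2480 - 1*3414/5 = -2480 - 3414/5 = -15814/5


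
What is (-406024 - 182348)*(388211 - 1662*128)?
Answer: -103244576700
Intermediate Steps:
(-406024 - 182348)*(388211 - 1662*128) = -588372*(388211 - 212736) = -588372*175475 = -103244576700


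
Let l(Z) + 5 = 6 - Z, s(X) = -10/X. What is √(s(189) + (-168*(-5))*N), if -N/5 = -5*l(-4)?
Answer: √416744790/63 ≈ 324.04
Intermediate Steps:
l(Z) = 1 - Z (l(Z) = -5 + (6 - Z) = 1 - Z)
N = 125 (N = -(-25)*(1 - 1*(-4)) = -(-25)*(1 + 4) = -(-25)*5 = -5*(-25) = 125)
√(s(189) + (-168*(-5))*N) = √(-10/189 - 168*(-5)*125) = √(-10*1/189 + 840*125) = √(-10/189 + 105000) = √(19844990/189) = √416744790/63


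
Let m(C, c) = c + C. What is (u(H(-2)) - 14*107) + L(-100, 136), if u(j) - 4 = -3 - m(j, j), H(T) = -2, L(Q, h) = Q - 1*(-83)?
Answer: -1510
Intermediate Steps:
L(Q, h) = 83 + Q (L(Q, h) = Q + 83 = 83 + Q)
m(C, c) = C + c
u(j) = 1 - 2*j (u(j) = 4 + (-3 - (j + j)) = 4 + (-3 - 2*j) = 1 - 2*j)
(u(H(-2)) - 14*107) + L(-100, 136) = ((1 - 2*(-2)) - 14*107) + (83 - 100) = ((1 + 4) - 1498) - 17 = (5 - 1498) - 17 = -1493 - 17 = -1510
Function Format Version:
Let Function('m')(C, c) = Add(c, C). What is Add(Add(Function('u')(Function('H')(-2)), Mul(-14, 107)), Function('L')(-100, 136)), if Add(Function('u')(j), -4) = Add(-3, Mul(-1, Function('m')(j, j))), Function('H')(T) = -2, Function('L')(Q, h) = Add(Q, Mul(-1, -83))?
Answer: -1510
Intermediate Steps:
Function('L')(Q, h) = Add(83, Q) (Function('L')(Q, h) = Add(Q, 83) = Add(83, Q))
Function('m')(C, c) = Add(C, c)
Function('u')(j) = Add(1, Mul(-2, j)) (Function('u')(j) = Add(4, Add(-3, Mul(-1, Add(j, j)))) = Add(4, Add(-3, Mul(-1, Mul(2, j)))) = Add(4, Add(-3, Mul(-2, j))) = Add(1, Mul(-2, j)))
Add(Add(Function('u')(Function('H')(-2)), Mul(-14, 107)), Function('L')(-100, 136)) = Add(Add(Add(1, Mul(-2, -2)), Mul(-14, 107)), Add(83, -100)) = Add(Add(Add(1, 4), -1498), -17) = Add(Add(5, -1498), -17) = Add(-1493, -17) = -1510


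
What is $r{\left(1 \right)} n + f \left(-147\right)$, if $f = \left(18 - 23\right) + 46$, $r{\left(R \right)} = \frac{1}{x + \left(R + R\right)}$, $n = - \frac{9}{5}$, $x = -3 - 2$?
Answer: $- \frac{30132}{5} \approx -6026.4$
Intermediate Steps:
$x = -5$ ($x = -3 - 2 = -5$)
$n = - \frac{9}{5}$ ($n = \left(-9\right) \frac{1}{5} = - \frac{9}{5} \approx -1.8$)
$r{\left(R \right)} = \frac{1}{-5 + 2 R}$ ($r{\left(R \right)} = \frac{1}{-5 + \left(R + R\right)} = \frac{1}{-5 + 2 R}$)
$f = 41$ ($f = -5 + 46 = 41$)
$r{\left(1 \right)} n + f \left(-147\right) = \frac{1}{-5 + 2 \cdot 1} \left(- \frac{9}{5}\right) + 41 \left(-147\right) = \frac{1}{-5 + 2} \left(- \frac{9}{5}\right) - 6027 = \frac{1}{-3} \left(- \frac{9}{5}\right) - 6027 = \left(- \frac{1}{3}\right) \left(- \frac{9}{5}\right) - 6027 = \frac{3}{5} - 6027 = - \frac{30132}{5}$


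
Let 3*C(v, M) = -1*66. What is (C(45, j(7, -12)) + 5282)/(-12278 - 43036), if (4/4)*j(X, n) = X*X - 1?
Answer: -2630/27657 ≈ -0.095093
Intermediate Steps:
j(X, n) = -1 + X**2 (j(X, n) = X*X - 1 = X**2 - 1 = -1 + X**2)
C(v, M) = -22 (C(v, M) = (-1*66)/3 = (1/3)*(-66) = -22)
(C(45, j(7, -12)) + 5282)/(-12278 - 43036) = (-22 + 5282)/(-12278 - 43036) = 5260/(-55314) = 5260*(-1/55314) = -2630/27657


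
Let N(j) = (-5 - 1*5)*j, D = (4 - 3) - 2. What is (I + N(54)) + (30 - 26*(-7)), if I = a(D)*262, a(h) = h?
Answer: -590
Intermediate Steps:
D = -1 (D = 1 - 2 = -1)
I = -262 (I = -1*262 = -262)
N(j) = -10*j (N(j) = (-5 - 5)*j = -10*j)
(I + N(54)) + (30 - 26*(-7)) = (-262 - 10*54) + (30 - 26*(-7)) = (-262 - 540) + (30 + 182) = -802 + 212 = -590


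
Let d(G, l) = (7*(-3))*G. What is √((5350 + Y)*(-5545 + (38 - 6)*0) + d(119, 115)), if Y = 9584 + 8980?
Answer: I*√132605629 ≈ 11515.0*I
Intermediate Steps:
d(G, l) = -21*G
Y = 18564
√((5350 + Y)*(-5545 + (38 - 6)*0) + d(119, 115)) = √((5350 + 18564)*(-5545 + (38 - 6)*0) - 21*119) = √(23914*(-5545 + 32*0) - 2499) = √(23914*(-5545 + 0) - 2499) = √(23914*(-5545) - 2499) = √(-132603130 - 2499) = √(-132605629) = I*√132605629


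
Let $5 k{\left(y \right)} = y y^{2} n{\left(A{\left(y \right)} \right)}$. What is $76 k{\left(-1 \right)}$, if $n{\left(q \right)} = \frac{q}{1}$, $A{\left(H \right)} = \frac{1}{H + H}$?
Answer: $\frac{38}{5} \approx 7.6$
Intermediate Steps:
$A{\left(H \right)} = \frac{1}{2 H}$
$n{\left(q \right)} = q$ ($n{\left(q \right)} = q 1 = q$)
$k{\left(y \right)} = \frac{y^{2}}{10}$ ($k{\left(y \right)} = \frac{y y^{2} \frac{1}{2 y}}{5} = \frac{y^{3} \frac{1}{2 y}}{5} = \frac{\frac{1}{2} y^{2}}{5} = \frac{y^{2}}{10}$)
$76 k{\left(-1 \right)} = 76 \frac{\left(-1\right)^{2}}{10} = 76 \cdot \frac{1}{10} \cdot 1 = 76 \cdot \frac{1}{10} = \frac{38}{5}$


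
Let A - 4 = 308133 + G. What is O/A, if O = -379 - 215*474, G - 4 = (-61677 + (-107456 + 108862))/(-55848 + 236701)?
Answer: -18499272517/55728164002 ≈ -0.33196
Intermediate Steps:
G = 663141/180853 (G = 4 + (-61677 + (-107456 + 108862))/(-55848 + 236701) = 4 + (-61677 + 1406)/180853 = 4 - 60271*1/180853 = 4 - 60271/180853 = 663141/180853 ≈ 3.6667)
O = -102289 (O = -379 - 101910 = -102289)
A = 55728164002/180853 (A = 4 + (308133 + 663141/180853) = 4 + 55727440590/180853 = 55728164002/180853 ≈ 3.0814e+5)
O/A = -102289/55728164002/180853 = -102289*180853/55728164002 = -18499272517/55728164002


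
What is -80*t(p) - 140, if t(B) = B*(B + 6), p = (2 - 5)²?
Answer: -10940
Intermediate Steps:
p = 9 (p = (-3)² = 9)
t(B) = B*(6 + B)
-80*t(p) - 140 = -720*(6 + 9) - 140 = -720*15 - 140 = -80*135 - 140 = -10800 - 140 = -10940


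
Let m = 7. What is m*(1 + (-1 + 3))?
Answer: 21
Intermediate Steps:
m*(1 + (-1 + 3)) = 7*(1 + (-1 + 3)) = 7*(1 + 2) = 7*3 = 21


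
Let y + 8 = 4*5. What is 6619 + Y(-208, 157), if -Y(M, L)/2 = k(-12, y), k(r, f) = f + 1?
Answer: 6593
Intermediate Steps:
y = 12 (y = -8 + 4*5 = -8 + 20 = 12)
k(r, f) = 1 + f
Y(M, L) = -26 (Y(M, L) = -2*(1 + 12) = -2*13 = -26)
6619 + Y(-208, 157) = 6619 - 26 = 6593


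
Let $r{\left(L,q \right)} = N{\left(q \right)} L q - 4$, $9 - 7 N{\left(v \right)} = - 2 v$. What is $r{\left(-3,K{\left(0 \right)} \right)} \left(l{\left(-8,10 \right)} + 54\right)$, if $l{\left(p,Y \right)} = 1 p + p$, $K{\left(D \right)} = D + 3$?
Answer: $- \frac{6194}{7} \approx -884.86$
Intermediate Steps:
$N{\left(v \right)} = \frac{9}{7} + \frac{2 v}{7}$ ($N{\left(v \right)} = \frac{9}{7} - \frac{\left(-2\right) v}{7} = \frac{9}{7} + \frac{2 v}{7}$)
$K{\left(D \right)} = 3 + D$
$l{\left(p,Y \right)} = 2 p$ ($l{\left(p,Y \right)} = p + p = 2 p$)
$r{\left(L,q \right)} = -4 + L q \left(\frac{9}{7} + \frac{2 q}{7}\right)$ ($r{\left(L,q \right)} = \left(\frac{9}{7} + \frac{2 q}{7}\right) L q - 4 = L \left(\frac{9}{7} + \frac{2 q}{7}\right) q - 4 = L q \left(\frac{9}{7} + \frac{2 q}{7}\right) - 4 = -4 + L q \left(\frac{9}{7} + \frac{2 q}{7}\right)$)
$r{\left(-3,K{\left(0 \right)} \right)} \left(l{\left(-8,10 \right)} + 54\right) = \left(-4 + \frac{1}{7} \left(-3\right) \left(3 + 0\right) \left(9 + 2 \left(3 + 0\right)\right)\right) \left(2 \left(-8\right) + 54\right) = \left(-4 + \frac{1}{7} \left(-3\right) 3 \left(9 + 2 \cdot 3\right)\right) \left(-16 + 54\right) = \left(-4 + \frac{1}{7} \left(-3\right) 3 \left(9 + 6\right)\right) 38 = \left(-4 + \frac{1}{7} \left(-3\right) 3 \cdot 15\right) 38 = \left(-4 - \frac{135}{7}\right) 38 = \left(- \frac{163}{7}\right) 38 = - \frac{6194}{7}$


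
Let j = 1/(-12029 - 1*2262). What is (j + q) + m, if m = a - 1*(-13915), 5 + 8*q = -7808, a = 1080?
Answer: 1602692769/114328 ≈ 14018.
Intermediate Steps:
q = -7813/8 (q = -5/8 + (⅛)*(-7808) = -5/8 - 976 = -7813/8 ≈ -976.63)
j = -1/14291 (j = 1/(-12029 - 2262) = 1/(-14291) = -1/14291 ≈ -6.9974e-5)
m = 14995 (m = 1080 - 1*(-13915) = 1080 + 13915 = 14995)
(j + q) + m = (-1/14291 - 7813/8) + 14995 = -111655591/114328 + 14995 = 1602692769/114328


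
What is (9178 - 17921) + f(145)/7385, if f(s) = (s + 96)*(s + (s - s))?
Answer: -12906422/1477 ≈ -8738.3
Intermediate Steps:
f(s) = s*(96 + s) (f(s) = (96 + s)*(s + 0) = (96 + s)*s = s*(96 + s))
(9178 - 17921) + f(145)/7385 = (9178 - 17921) + (145*(96 + 145))/7385 = -8743 + (145*241)*(1/7385) = -8743 + 34945*(1/7385) = -8743 + 6989/1477 = -12906422/1477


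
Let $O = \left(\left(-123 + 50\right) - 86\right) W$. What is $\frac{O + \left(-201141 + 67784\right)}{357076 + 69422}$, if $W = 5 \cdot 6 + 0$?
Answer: $- \frac{138127}{426498} \approx -0.32386$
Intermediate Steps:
$W = 30$ ($W = 30 + 0 = 30$)
$O = -4770$ ($O = \left(\left(-123 + 50\right) - 86\right) 30 = \left(-73 - 86\right) 30 = \left(-159\right) 30 = -4770$)
$\frac{O + \left(-201141 + 67784\right)}{357076 + 69422} = \frac{-4770 + \left(-201141 + 67784\right)}{357076 + 69422} = \frac{-4770 - 133357}{426498} = \left(-138127\right) \frac{1}{426498} = - \frac{138127}{426498}$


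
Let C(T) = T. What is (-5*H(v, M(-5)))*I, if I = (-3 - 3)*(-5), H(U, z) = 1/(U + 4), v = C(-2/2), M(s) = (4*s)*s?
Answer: -50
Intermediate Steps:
M(s) = 4*s²
v = -1 (v = -2/2 = -2*½ = -1)
H(U, z) = 1/(4 + U)
I = 30 (I = -6*(-5) = 30)
(-5*H(v, M(-5)))*I = -5/(4 - 1)*30 = -5/3*30 = -50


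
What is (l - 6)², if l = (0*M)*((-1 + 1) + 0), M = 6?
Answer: 36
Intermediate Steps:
l = 0 (l = (0*6)*((-1 + 1) + 0) = 0*(0 + 0) = 0*0 = 0)
(l - 6)² = (0 - 6)² = (-6)² = 36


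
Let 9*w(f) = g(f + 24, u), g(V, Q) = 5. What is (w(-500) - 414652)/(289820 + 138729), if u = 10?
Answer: -3731863/3856941 ≈ -0.96757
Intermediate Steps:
w(f) = 5/9 (w(f) = (⅑)*5 = 5/9)
(w(-500) - 414652)/(289820 + 138729) = (5/9 - 414652)/(289820 + 138729) = -3731863/9/428549 = -3731863/9*1/428549 = -3731863/3856941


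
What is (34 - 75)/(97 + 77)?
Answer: -41/174 ≈ -0.23563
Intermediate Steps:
(34 - 75)/(97 + 77) = -41/174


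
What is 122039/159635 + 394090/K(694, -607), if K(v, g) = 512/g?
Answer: -19093322853041/40866560 ≈ -4.6721e+5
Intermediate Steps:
122039/159635 + 394090/K(694, -607) = 122039/159635 + 394090/((512/(-607))) = 122039*(1/159635) + 394090/((512*(-1/607))) = 122039/159635 + 394090/(-512/607) = 122039/159635 + 394090*(-607/512) = 122039/159635 - 119606315/256 = -19093322853041/40866560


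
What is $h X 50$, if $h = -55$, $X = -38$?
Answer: $104500$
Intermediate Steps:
$h X 50 = \left(-55\right) \left(-38\right) 50 = 2090 \cdot 50 = 104500$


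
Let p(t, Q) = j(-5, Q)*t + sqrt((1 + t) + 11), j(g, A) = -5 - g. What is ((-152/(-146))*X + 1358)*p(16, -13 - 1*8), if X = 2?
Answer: 198572*sqrt(7)/73 ≈ 7196.9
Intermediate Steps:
p(t, Q) = sqrt(12 + t) (p(t, Q) = (-5 - 1*(-5))*t + sqrt((1 + t) + 11) = (-5 + 5)*t + sqrt(12 + t) = 0*t + sqrt(12 + t) = 0 + sqrt(12 + t) = sqrt(12 + t))
((-152/(-146))*X + 1358)*p(16, -13 - 1*8) = (-152/(-146)*2 + 1358)*sqrt(12 + 16) = (-152*(-1/146)*2 + 1358)*sqrt(28) = ((76/73)*2 + 1358)*(2*sqrt(7)) = (152/73 + 1358)*(2*sqrt(7)) = 99286*(2*sqrt(7))/73 = 198572*sqrt(7)/73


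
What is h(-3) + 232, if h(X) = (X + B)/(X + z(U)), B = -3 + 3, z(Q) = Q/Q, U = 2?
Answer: 467/2 ≈ 233.50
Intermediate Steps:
z(Q) = 1
B = 0
h(X) = X/(1 + X) (h(X) = (X + 0)/(X + 1) = X/(1 + X))
h(-3) + 232 = -3/(1 - 3) + 232 = -3/(-2) + 232 = -3*(-½) + 232 = 3/2 + 232 = 467/2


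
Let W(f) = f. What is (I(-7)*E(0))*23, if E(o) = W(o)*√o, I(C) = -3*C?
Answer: 0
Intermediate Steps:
E(o) = o^(3/2) (E(o) = o*√o = o^(3/2))
(I(-7)*E(0))*23 = ((-3*(-7))*0^(3/2))*23 = (21*0)*23 = 0*23 = 0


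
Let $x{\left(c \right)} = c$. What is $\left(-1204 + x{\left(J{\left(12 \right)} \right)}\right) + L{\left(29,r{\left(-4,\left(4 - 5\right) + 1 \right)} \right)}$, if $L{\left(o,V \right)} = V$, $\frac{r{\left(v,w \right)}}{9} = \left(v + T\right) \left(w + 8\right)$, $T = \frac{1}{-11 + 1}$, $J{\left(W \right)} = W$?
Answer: $- \frac{7436}{5} \approx -1487.2$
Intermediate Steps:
$T = - \frac{1}{10}$ ($T = \frac{1}{-10} = - \frac{1}{10} \approx -0.1$)
$r{\left(v,w \right)} = 9 \left(8 + w\right) \left(- \frac{1}{10} + v\right)$ ($r{\left(v,w \right)} = 9 \left(v - \frac{1}{10}\right) \left(w + 8\right) = 9 \left(- \frac{1}{10} + v\right) \left(8 + w\right) = 9 \left(8 + w\right) \left(- \frac{1}{10} + v\right)$)
$\left(-1204 + x{\left(J{\left(12 \right)} \right)}\right) + L{\left(29,r{\left(-4,\left(4 - 5\right) + 1 \right)} \right)} = \left(-1204 + 12\right) + \left(- \frac{36}{5} + 72 \left(-4\right) - \frac{9 \left(\left(4 - 5\right) + 1\right)}{10} + 9 \left(-4\right) \left(\left(4 - 5\right) + 1\right)\right) = -1192 - \left(\frac{1476}{5} + \frac{369 \left(-1 + 1\right)}{10}\right) = -1192 - \left(\frac{1476}{5} + 0\right) = -1192 + \left(- \frac{36}{5} - 288 + 0 + 0\right) = -1192 - \frac{1476}{5} = - \frac{7436}{5}$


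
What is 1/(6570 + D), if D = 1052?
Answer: 1/7622 ≈ 0.00013120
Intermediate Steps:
1/(6570 + D) = 1/(6570 + 1052) = 1/7622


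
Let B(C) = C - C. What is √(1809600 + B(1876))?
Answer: 40*√1131 ≈ 1345.2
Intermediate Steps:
B(C) = 0
√(1809600 + B(1876)) = √(1809600 + 0) = √1809600 = 40*√1131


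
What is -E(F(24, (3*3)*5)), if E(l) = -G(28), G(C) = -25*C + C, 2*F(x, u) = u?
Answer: -672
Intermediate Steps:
F(x, u) = u/2
G(C) = -24*C
E(l) = 672 (E(l) = -(-24)*28 = -1*(-672) = 672)
-E(F(24, (3*3)*5)) = -1*672 = -672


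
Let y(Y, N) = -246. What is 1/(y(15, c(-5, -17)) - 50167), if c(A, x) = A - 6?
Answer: -1/50413 ≈ -1.9836e-5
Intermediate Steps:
c(A, x) = -6 + A
1/(y(15, c(-5, -17)) - 50167) = 1/(-246 - 50167) = 1/(-50413) = -1/50413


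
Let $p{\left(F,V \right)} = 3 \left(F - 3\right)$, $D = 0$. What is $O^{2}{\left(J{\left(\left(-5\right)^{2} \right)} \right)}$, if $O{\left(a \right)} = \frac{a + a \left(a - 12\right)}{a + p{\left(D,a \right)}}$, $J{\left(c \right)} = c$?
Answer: $\frac{30625}{64} \approx 478.52$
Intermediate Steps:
$p{\left(F,V \right)} = -9 + 3 F$ ($p{\left(F,V \right)} = 3 \left(-3 + F\right) = -9 + 3 F$)
$O{\left(a \right)} = \frac{a + a \left(-12 + a\right)}{-9 + a}$ ($O{\left(a \right)} = \frac{a + a \left(a - 12\right)}{a + \left(-9 + 3 \cdot 0\right)} = \frac{a + a \left(-12 + a\right)}{a + \left(-9 + 0\right)} = \frac{a + a \left(-12 + a\right)}{a - 9} = \frac{a + a \left(-12 + a\right)}{-9 + a}$)
$O^{2}{\left(J{\left(\left(-5\right)^{2} \right)} \right)} = \left(\frac{\left(-5\right)^{2} \left(-11 + \left(-5\right)^{2}\right)}{-9 + \left(-5\right)^{2}}\right)^{2} = \left(\frac{25 \left(-11 + 25\right)}{-9 + 25}\right)^{2} = \left(25 \cdot \frac{1}{16} \cdot 14\right)^{2} = \left(\frac{175}{8}\right)^{2} = \frac{30625}{64}$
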